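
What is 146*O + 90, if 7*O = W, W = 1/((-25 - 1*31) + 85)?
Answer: 18416/203 ≈ 90.719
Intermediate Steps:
W = 1/29 (W = 1/((-25 - 31) + 85) = 1/(-56 + 85) = 1/29 ≈ 0.034483)
O = 1/203 (O = (1/7)*(1/29) = 1/203 ≈ 0.0049261)
146*O + 90 = 146*(1/203) + 90 = 146/203 + 90 = 18416/203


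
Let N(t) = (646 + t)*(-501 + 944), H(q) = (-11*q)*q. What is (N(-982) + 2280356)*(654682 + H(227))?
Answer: 187280687404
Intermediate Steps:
H(q) = -11*q**2
N(t) = 286178 + 443*t (N(t) = (646 + t)*443 = 286178 + 443*t)
(N(-982) + 2280356)*(654682 + H(227)) = ((286178 + 443*(-982)) + 2280356)*(654682 - 11*227**2) = ((286178 - 435026) + 2280356)*(654682 - 11*51529) = (-148848 + 2280356)*(654682 - 566819) = 2131508*87863 = 187280687404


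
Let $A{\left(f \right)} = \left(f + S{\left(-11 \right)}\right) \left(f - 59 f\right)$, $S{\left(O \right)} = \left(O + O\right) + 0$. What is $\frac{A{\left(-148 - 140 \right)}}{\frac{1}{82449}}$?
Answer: $-426940709760$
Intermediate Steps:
$S{\left(O \right)} = 2 O$ ($S{\left(O \right)} = 2 O + 0 = 2 O$)
$A{\left(f \right)} = - 58 f \left(-22 + f\right)$ ($A{\left(f \right)} = \left(f + 2 \left(-11\right)\right) \left(f - 59 f\right) = \left(f - 22\right) \left(- 58 f\right) = \left(-22 + f\right) \left(- 58 f\right) = - 58 f \left(-22 + f\right)$)
$\frac{A{\left(-148 - 140 \right)}}{\frac{1}{82449}} = \frac{58 \left(-148 - 140\right) \left(22 - \left(-148 - 140\right)\right)}{\frac{1}{82449}} = 58 \left(-288\right) \left(22 - -288\right) \frac{1}{\frac{1}{82449}} = 58 \left(-288\right) \left(22 + 288\right) 82449 = 58 \left(-288\right) 310 \cdot 82449 = \left(-5178240\right) 82449 = -426940709760$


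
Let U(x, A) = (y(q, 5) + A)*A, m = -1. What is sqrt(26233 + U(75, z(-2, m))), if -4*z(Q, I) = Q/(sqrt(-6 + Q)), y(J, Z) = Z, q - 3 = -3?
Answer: sqrt(1678910 - 40*I*sqrt(2))/8 ≈ 161.97 - 0.0027286*I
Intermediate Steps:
q = 0 (q = 3 - 3 = 0)
z(Q, I) = -Q/(4*sqrt(-6 + Q)) (z(Q, I) = -Q/(4*(sqrt(-6 + Q))) = -Q/(4*sqrt(-6 + Q)))
U(x, A) = A*(5 + A) (U(x, A) = (5 + A)*A = A*(5 + A))
sqrt(26233 + U(75, z(-2, m))) = sqrt(26233 + (-1/4*(-2)/sqrt(-6 - 2))*(5 - 1/4*(-2)/sqrt(-6 - 2))) = sqrt(26233 + (-1/4*(-2)/sqrt(-8))*(5 - 1/4*(-2)/sqrt(-8))) = sqrt(26233 + (-1/4*(-2)*(-I*sqrt(2)/4))*(5 - 1/4*(-2)*(-I*sqrt(2)/4))) = sqrt(26233 + (-I*sqrt(2)/8)*(5 - I*sqrt(2)/8)) = sqrt(26233 - I*sqrt(2)*(5 - I*sqrt(2)/8)/8)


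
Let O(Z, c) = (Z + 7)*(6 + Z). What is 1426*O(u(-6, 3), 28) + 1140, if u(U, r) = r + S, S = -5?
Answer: 29660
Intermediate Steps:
u(U, r) = -5 + r (u(U, r) = r - 5 = -5 + r)
O(Z, c) = (6 + Z)*(7 + Z) (O(Z, c) = (7 + Z)*(6 + Z) = (6 + Z)*(7 + Z))
1426*O(u(-6, 3), 28) + 1140 = 1426*(42 + (-5 + 3)² + 13*(-5 + 3)) + 1140 = 1426*(42 + (-2)² + 13*(-2)) + 1140 = 1426*(42 + 4 - 26) + 1140 = 1426*20 + 1140 = 28520 + 1140 = 29660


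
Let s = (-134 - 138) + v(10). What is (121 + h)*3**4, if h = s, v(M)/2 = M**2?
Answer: 3969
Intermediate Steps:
v(M) = 2*M**2
s = -72 (s = (-134 - 138) + 2*10**2 = -272 + 2*100 = -272 + 200 = -72)
h = -72
(121 + h)*3**4 = (121 - 72)*3**4 = 49*81 = 3969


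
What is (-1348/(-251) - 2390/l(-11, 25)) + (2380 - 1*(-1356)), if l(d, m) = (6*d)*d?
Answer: 340587547/91113 ≈ 3738.1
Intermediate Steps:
l(d, m) = 6*d²
(-1348/(-251) - 2390/l(-11, 25)) + (2380 - 1*(-1356)) = (-1348/(-251) - 2390/(6*(-11)²)) + (2380 - 1*(-1356)) = (-1348*(-1/251) - 2390/(6*121)) + (2380 + 1356) = (1348/251 - 2390/726) + 3736 = (1348/251 - 2390*1/726) + 3736 = (1348/251 - 1195/363) + 3736 = 189379/91113 + 3736 = 340587547/91113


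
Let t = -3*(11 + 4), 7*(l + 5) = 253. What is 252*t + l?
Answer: -79162/7 ≈ -11309.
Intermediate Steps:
l = 218/7 (l = -5 + (1/7)*253 = -5 + 253/7 = 218/7 ≈ 31.143)
t = -45 (t = -3*15 = -45)
252*t + l = 252*(-45) + 218/7 = -11340 + 218/7 = -79162/7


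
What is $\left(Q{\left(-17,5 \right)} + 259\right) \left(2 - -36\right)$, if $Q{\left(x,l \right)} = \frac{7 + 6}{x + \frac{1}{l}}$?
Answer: $\frac{412129}{42} \approx 9812.6$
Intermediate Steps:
$Q{\left(x,l \right)} = \frac{13}{x + \frac{1}{l}}$
$\left(Q{\left(-17,5 \right)} + 259\right) \left(2 - -36\right) = \left(13 \cdot 5 \frac{1}{1 + 5 \left(-17\right)} + 259\right) \left(2 - -36\right) = \left(13 \cdot 5 \frac{1}{1 - 85} + 259\right) \left(2 + 36\right) = \left(13 \cdot 5 \frac{1}{-84} + 259\right) 38 = \left(13 \cdot 5 \left(- \frac{1}{84}\right) + 259\right) 38 = \left(- \frac{65}{84} + 259\right) 38 = \frac{21691}{84} \cdot 38 = \frac{412129}{42}$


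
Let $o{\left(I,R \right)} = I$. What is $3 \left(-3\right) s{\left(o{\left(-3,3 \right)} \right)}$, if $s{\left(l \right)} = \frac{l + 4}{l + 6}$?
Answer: $-3$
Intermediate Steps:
$s{\left(l \right)} = \frac{4 + l}{6 + l}$
$3 \left(-3\right) s{\left(o{\left(-3,3 \right)} \right)} = 3 \left(-3\right) \frac{4 - 3}{6 - 3} = - 9 \cdot \frac{1}{3} \cdot 1 = \left(-9\right) \frac{1}{3} = -3$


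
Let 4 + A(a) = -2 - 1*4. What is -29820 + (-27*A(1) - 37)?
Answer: -29587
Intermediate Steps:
A(a) = -10 (A(a) = -4 + (-2 - 1*4) = -4 + (-2 - 4) = -4 - 6 = -10)
-29820 + (-27*A(1) - 37) = -29820 + (-27*(-10) - 37) = -29820 + (270 - 37) = -29820 + 233 = -29587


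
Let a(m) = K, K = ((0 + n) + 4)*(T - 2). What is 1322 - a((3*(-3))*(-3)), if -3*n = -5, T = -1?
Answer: 1339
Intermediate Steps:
n = 5/3 (n = -⅓*(-5) = 5/3 ≈ 1.6667)
K = -17 (K = ((0 + 5/3) + 4)*(-1 - 2) = (5/3 + 4)*(-3) = (17/3)*(-3) = -17)
a(m) = -17
1322 - a((3*(-3))*(-3)) = 1322 - 1*(-17) = 1322 + 17 = 1339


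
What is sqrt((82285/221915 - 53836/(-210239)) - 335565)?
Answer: I*sqrt(29217006595821877587763778)/9331037537 ≈ 579.28*I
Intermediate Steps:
sqrt((82285/221915 - 53836/(-210239)) - 335565) = sqrt((82285*(1/221915) - 53836*(-1/210239)) - 335565) = sqrt((16457/44383 + 53836/210239) - 335565) = sqrt(5849306411/9331037537 - 335565) = sqrt(-3131163761796994/9331037537) = I*sqrt(29217006595821877587763778)/9331037537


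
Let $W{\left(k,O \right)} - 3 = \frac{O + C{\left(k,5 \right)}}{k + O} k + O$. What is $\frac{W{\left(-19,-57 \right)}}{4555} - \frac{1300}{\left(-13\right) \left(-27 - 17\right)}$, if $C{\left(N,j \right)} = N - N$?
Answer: $- \frac{458503}{200420} \approx -2.2877$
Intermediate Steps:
$C{\left(N,j \right)} = 0$
$W{\left(k,O \right)} = 3 + O + \frac{O k}{O + k}$ ($W{\left(k,O \right)} = 3 + \left(\frac{O + 0}{k + O} k + O\right) = 3 + \left(\frac{O}{O + k} k + O\right) = 3 + \left(\frac{O k}{O + k} + O\right) = 3 + \left(O + \frac{O k}{O + k}\right) = 3 + O + \frac{O k}{O + k}$)
$\frac{W{\left(-19,-57 \right)}}{4555} - \frac{1300}{\left(-13\right) \left(-27 - 17\right)} = \frac{\frac{1}{-57 - 19} \left(\left(-57\right)^{2} + 3 \left(-57\right) + 3 \left(-19\right) + 2 \left(-57\right) \left(-19\right)\right)}{4555} - \frac{1300}{\left(-13\right) \left(-27 - 17\right)} = \frac{3249 - 171 - 57 + 2166}{-76} \cdot \frac{1}{4555} - \frac{1300}{\left(-13\right) \left(-44\right)} = \left(- \frac{1}{76}\right) 5187 \cdot \frac{1}{4555} - \frac{1300}{572} = \left(- \frac{273}{4}\right) \frac{1}{4555} - \frac{25}{11} = - \frac{273}{18220} - \frac{25}{11} = - \frac{458503}{200420}$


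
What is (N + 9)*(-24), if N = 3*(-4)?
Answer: 72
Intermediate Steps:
N = -12
(N + 9)*(-24) = (-12 + 9)*(-24) = -3*(-24) = 72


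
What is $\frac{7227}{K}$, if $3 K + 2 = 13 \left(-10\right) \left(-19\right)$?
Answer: $\frac{21681}{2468} \approx 8.7849$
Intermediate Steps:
$K = \frac{2468}{3}$ ($K = - \frac{2}{3} + \frac{13 \left(-10\right) \left(-19\right)}{3} = - \frac{2}{3} + \frac{\left(-130\right) \left(-19\right)}{3} = - \frac{2}{3} + \frac{1}{3} \cdot 2470 = - \frac{2}{3} + \frac{2470}{3} = \frac{2468}{3} \approx 822.67$)
$\frac{7227}{K} = \frac{7227}{\frac{2468}{3}} = 7227 \cdot \frac{3}{2468} = \frac{21681}{2468}$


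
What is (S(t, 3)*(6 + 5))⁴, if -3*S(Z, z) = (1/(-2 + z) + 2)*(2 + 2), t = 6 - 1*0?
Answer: 3748096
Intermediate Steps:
t = 6 (t = 6 + 0 = 6)
S(Z, z) = -8/3 - 4/(3*(-2 + z)) (S(Z, z) = -(1/(-2 + z) + 2)*(2 + 2)/3 = -(2 + 1/(-2 + z))*4/3 = -(8 + 4/(-2 + z))/3 = -8/3 - 4/(3*(-2 + z)))
(S(t, 3)*(6 + 5))⁴ = ((4*(3 - 2*3)/(3*(-2 + 3)))*(6 + 5))⁴ = (((4/3)*(3 - 6)/1)*11)⁴ = (((4/3)*1*(-3))*11)⁴ = (-4*11)⁴ = (-44)⁴ = 3748096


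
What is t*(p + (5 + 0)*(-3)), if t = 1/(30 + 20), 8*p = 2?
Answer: -59/200 ≈ -0.29500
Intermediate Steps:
p = 1/4 (p = (1/8)*2 = 1/4 ≈ 0.25000)
t = 1/50 ≈ 0.020000
t*(p + (5 + 0)*(-3)) = (1/4 + (5 + 0)*(-3))/50 = (1/4 + 5*(-3))/50 = (1/4 - 15)/50 = (1/50)*(-59/4) = -59/200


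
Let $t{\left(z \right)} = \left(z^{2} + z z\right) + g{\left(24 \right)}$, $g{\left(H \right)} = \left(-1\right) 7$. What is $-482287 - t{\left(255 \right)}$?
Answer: $-612330$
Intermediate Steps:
$g{\left(H \right)} = -7$
$t{\left(z \right)} = -7 + 2 z^{2}$ ($t{\left(z \right)} = \left(z^{2} + z z\right) - 7 = \left(z^{2} + z^{2}\right) - 7 = 2 z^{2} - 7 = -7 + 2 z^{2}$)
$-482287 - t{\left(255 \right)} = -482287 - \left(-7 + 2 \cdot 255^{2}\right) = -482287 - \left(-7 + 2 \cdot 65025\right) = -482287 - \left(-7 + 130050\right) = -482287 - 130043 = -612330$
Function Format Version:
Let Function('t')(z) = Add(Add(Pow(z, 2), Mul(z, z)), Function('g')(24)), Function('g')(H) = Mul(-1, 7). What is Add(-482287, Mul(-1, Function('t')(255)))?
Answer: -612330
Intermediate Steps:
Function('g')(H) = -7
Function('t')(z) = Add(-7, Mul(2, Pow(z, 2))) (Function('t')(z) = Add(Add(Pow(z, 2), Mul(z, z)), -7) = Add(Add(Pow(z, 2), Pow(z, 2)), -7) = Add(Mul(2, Pow(z, 2)), -7) = Add(-7, Mul(2, Pow(z, 2))))
Add(-482287, Mul(-1, Function('t')(255))) = Add(-482287, Mul(-1, Add(-7, Mul(2, Pow(255, 2))))) = Add(-482287, Mul(-1, Add(-7, Mul(2, 65025)))) = Add(-482287, Mul(-1, Add(-7, 130050))) = Add(-482287, Mul(-1, 130043)) = Add(-482287, -130043) = -612330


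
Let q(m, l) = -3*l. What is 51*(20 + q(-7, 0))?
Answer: 1020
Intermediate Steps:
51*(20 + q(-7, 0)) = 51*(20 - 3*0) = 51*(20 + 0) = 51*20 = 1020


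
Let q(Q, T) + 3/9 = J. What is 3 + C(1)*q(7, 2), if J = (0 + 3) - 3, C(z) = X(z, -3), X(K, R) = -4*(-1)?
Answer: 5/3 ≈ 1.6667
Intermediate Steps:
X(K, R) = 4
C(z) = 4
J = 0 (J = 3 - 3 = 0)
q(Q, T) = -1/3 (q(Q, T) = -1/3 + 0 = -1/3)
3 + C(1)*q(7, 2) = 3 + 4*(-1/3) = 3 - 4/3 = 5/3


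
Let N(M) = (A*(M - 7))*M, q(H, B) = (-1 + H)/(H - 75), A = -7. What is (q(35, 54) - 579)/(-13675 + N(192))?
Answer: 11597/5246300 ≈ 0.0022105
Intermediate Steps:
q(H, B) = (-1 + H)/(-75 + H)
N(M) = M*(49 - 7*M) (N(M) = (-7*(M - 7))*M = (-7*(-7 + M))*M = (49 - 7*M)*M = M*(49 - 7*M))
(q(35, 54) - 579)/(-13675 + N(192)) = ((-1 + 35)/(-75 + 35) - 579)/(-13675 + 7*192*(7 - 1*192)) = (34/(-40) - 579)/(-13675 + 7*192*(7 - 192)) = (-1/40*34 - 579)/(-13675 + 7*192*(-185)) = (-17/20 - 579)/(-13675 - 248640) = -11597/20/(-262315) = -11597/20*(-1/262315) = 11597/5246300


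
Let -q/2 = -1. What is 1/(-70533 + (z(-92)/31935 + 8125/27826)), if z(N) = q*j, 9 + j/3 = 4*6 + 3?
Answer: -296207770/20892335149049 ≈ -1.4178e-5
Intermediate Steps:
q = 2 (q = -2*(-1) = 2)
j = 54 (j = -27 + 3*(4*6 + 3) = -27 + 3*(24 + 3) = -27 + 3*27 = -27 + 81 = 54)
z(N) = 108 (z(N) = 2*54 = 108)
1/(-70533 + (z(-92)/31935 + 8125/27826)) = 1/(-70533 + (108/31935 + 8125/27826)) = 1/(-70533 + (108*(1/31935) + 8125*(1/27826))) = 1/(-70533 + (36/10645 + 8125/27826)) = 1/(-70533 + 87492361/296207770) = 1/(-20892335149049/296207770) = -296207770/20892335149049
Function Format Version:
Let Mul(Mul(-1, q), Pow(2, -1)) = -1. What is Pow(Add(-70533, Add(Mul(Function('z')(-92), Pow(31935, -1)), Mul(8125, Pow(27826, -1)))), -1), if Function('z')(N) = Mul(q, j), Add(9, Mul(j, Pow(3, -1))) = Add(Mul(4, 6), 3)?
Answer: Rational(-296207770, 20892335149049) ≈ -1.4178e-5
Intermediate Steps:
q = 2 (q = Mul(-2, -1) = 2)
j = 54 (j = Add(-27, Mul(3, Add(Mul(4, 6), 3))) = Add(-27, Mul(3, Add(24, 3))) = Add(-27, Mul(3, 27)) = Add(-27, 81) = 54)
Function('z')(N) = 108 (Function('z')(N) = Mul(2, 54) = 108)
Pow(Add(-70533, Add(Mul(Function('z')(-92), Pow(31935, -1)), Mul(8125, Pow(27826, -1)))), -1) = Pow(Add(-70533, Add(Mul(108, Pow(31935, -1)), Mul(8125, Pow(27826, -1)))), -1) = Pow(Add(-70533, Add(Mul(108, Rational(1, 31935)), Mul(8125, Rational(1, 27826)))), -1) = Pow(Add(-70533, Add(Rational(36, 10645), Rational(8125, 27826))), -1) = Pow(Add(-70533, Rational(87492361, 296207770)), -1) = Pow(Rational(-20892335149049, 296207770), -1) = Rational(-296207770, 20892335149049)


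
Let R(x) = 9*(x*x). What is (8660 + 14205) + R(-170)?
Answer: 282965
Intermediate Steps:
R(x) = 9*x**2
(8660 + 14205) + R(-170) = (8660 + 14205) + 9*(-170)**2 = 22865 + 9*28900 = 22865 + 260100 = 282965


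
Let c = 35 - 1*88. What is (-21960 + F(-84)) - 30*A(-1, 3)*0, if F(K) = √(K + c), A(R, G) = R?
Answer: -21960 + I*√137 ≈ -21960.0 + 11.705*I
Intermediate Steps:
c = -53 (c = 35 - 88 = -53)
F(K) = √(-53 + K) (F(K) = √(K - 53) = √(-53 + K))
(-21960 + F(-84)) - 30*A(-1, 3)*0 = (-21960 + √(-53 - 84)) - 30*(-1)*0 = (-21960 + √(-137)) + 30*0 = (-21960 + I*√137) + 0 = -21960 + I*√137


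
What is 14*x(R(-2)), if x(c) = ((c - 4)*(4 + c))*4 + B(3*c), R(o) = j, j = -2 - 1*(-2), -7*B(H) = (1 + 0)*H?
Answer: -896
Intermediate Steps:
B(H) = -H/7 (B(H) = -(1 + 0)*H/7 = -H/7)
j = 0 (j = -2 + 2 = 0)
R(o) = 0
x(c) = -3*c/7 + 4*(-4 + c)*(4 + c) (x(c) = ((c - 4)*(4 + c))*4 - 3*c/7 = ((-4 + c)*(4 + c))*4 - 3*c/7 = 4*(-4 + c)*(4 + c) - 3*c/7 = -3*c/7 + 4*(-4 + c)*(4 + c))
14*x(R(-2)) = 14*(-64 + 4*0² - 3/7*0) = 14*(-64 + 4*0 + 0) = 14*(-64 + 0 + 0) = 14*(-64) = -896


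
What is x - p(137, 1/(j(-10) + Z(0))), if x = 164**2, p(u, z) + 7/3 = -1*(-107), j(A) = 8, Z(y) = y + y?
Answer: 80374/3 ≈ 26791.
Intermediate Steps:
Z(y) = 2*y
p(u, z) = 314/3 (p(u, z) = -7/3 - 1*(-107) = -7/3 + 107 = 314/3)
x = 26896
x - p(137, 1/(j(-10) + Z(0))) = 26896 - 1*314/3 = 26896 - 314/3 = 80374/3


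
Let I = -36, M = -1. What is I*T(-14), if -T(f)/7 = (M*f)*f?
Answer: -49392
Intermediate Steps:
T(f) = 7*f**2 (T(f) = -7*(-f)*f = -(-7)*f**2 = 7*f**2)
I*T(-14) = -252*(-14)**2 = -252*196 = -36*1372 = -49392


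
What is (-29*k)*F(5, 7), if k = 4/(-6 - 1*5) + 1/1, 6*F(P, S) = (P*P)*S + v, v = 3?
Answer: -18067/33 ≈ -547.48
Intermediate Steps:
F(P, S) = ½ + S*P²/6 (F(P, S) = ((P*P)*S + 3)/6 = (P²*S + 3)/6 = (S*P² + 3)/6 = (3 + S*P²)/6 = ½ + S*P²/6)
k = 7/11 (k = 4/(-6 - 5) + 1*1 = 4/(-11) + 1 = 4*(-1/11) + 1 = -4/11 + 1 = 7/11 ≈ 0.63636)
(-29*k)*F(5, 7) = (-29*7/11)*(½ + (⅙)*7*5²) = -203*(½ + (⅙)*7*25)/11 = -203*(½ + 175/6)/11 = -203/11*89/3 = -18067/33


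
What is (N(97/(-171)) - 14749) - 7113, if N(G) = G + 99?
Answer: -3721570/171 ≈ -21764.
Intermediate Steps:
N(G) = 99 + G
(N(97/(-171)) - 14749) - 7113 = ((99 + 97/(-171)) - 14749) - 7113 = ((99 + 97*(-1/171)) - 14749) - 7113 = ((99 - 97/171) - 14749) - 7113 = (16832/171 - 14749) - 7113 = -2505247/171 - 7113 = -3721570/171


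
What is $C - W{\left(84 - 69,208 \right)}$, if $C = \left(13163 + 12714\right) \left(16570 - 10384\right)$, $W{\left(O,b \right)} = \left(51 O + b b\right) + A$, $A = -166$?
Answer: $160031259$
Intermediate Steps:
$W{\left(O,b \right)} = -166 + b^{2} + 51 O$ ($W{\left(O,b \right)} = \left(51 O + b b\right) - 166 = \left(51 O + b^{2}\right) - 166 = \left(b^{2} + 51 O\right) - 166 = -166 + b^{2} + 51 O$)
$C = 160075122$ ($C = 25877 \cdot 6186 = 160075122$)
$C - W{\left(84 - 69,208 \right)} = 160075122 - \left(-166 + 208^{2} + 51 \left(84 - 69\right)\right) = 160075122 - \left(-166 + 43264 + 51 \left(84 - 69\right)\right) = 160075122 - \left(-166 + 43264 + 51 \cdot 15\right) = 160075122 - \left(-166 + 43264 + 765\right) = 160075122 - 43863 = 160031259$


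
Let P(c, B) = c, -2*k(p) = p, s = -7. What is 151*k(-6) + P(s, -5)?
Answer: 446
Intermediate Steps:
k(p) = -p/2
151*k(-6) + P(s, -5) = 151*(-1/2*(-6)) - 7 = 151*3 - 7 = 453 - 7 = 446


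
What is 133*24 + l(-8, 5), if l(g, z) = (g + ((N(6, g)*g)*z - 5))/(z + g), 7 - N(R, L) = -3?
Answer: 9989/3 ≈ 3329.7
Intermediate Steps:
N(R, L) = 10 (N(R, L) = 7 - 1*(-3) = 7 + 3 = 10)
l(g, z) = (-5 + g + 10*g*z)/(g + z) (l(g, z) = (g + ((10*g)*z - 5))/(z + g) = (g + (10*g*z - 5))/(g + z) = (g + (-5 + 10*g*z))/(g + z) = (-5 + g + 10*g*z)/(g + z))
133*24 + l(-8, 5) = 133*24 + (-5 - 8 + 10*(-8)*5)/(-8 + 5) = 3192 + (-5 - 8 - 400)/(-3) = 3192 - ⅓*(-413) = 3192 + 413/3 = 9989/3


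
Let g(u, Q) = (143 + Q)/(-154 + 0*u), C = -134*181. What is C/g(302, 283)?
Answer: 1867558/213 ≈ 8767.9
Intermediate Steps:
C = -24254
g(u, Q) = -13/14 - Q/154 (g(u, Q) = (143 + Q)/(-154 + 0) = (143 + Q)/(-154) = (143 + Q)*(-1/154) = -13/14 - Q/154)
C/g(302, 283) = -24254/(-13/14 - 1/154*283) = -24254/(-13/14 - 283/154) = -24254/(-213/77) = -24254*(-77/213) = 1867558/213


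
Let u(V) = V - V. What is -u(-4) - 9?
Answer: -9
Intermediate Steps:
u(V) = 0
-u(-4) - 9 = -1*0 - 9 = 0 - 9 = -9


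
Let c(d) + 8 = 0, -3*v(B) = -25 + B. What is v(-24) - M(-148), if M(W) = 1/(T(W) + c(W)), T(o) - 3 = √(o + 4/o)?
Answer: 34917/2134 + I*√202649/6402 ≈ 16.362 + 0.070316*I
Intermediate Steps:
v(B) = 25/3 - B/3 (v(B) = -(-25 + B)/3 = 25/3 - B/3)
c(d) = -8 (c(d) = -8 + 0 = -8)
T(o) = 3 + √(o + 4/o)
M(W) = 1/(-5 + √(W + 4/W)) (M(W) = 1/((3 + √(W + 4/W)) - 8) = 1/(-5 + √(W + 4/W)))
v(-24) - M(-148) = (25/3 - ⅓*(-24)) - 1/(-5 + √(-148 + 4/(-148))) = (25/3 + 8) - 1/(-5 + √(-148 + 4*(-1/148))) = 49/3 - 1/(-5 + √(-148 - 1/37)) = 49/3 - 1/(-5 + √(-5477/37)) = 49/3 - 1/(-5 + I*√202649/37)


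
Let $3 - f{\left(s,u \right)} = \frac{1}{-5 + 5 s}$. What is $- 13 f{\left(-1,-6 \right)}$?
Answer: $- \frac{403}{10} \approx -40.3$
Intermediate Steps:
$f{\left(s,u \right)} = 3 - \frac{1}{-5 + 5 s}$
$- 13 f{\left(-1,-6 \right)} = - 13 \frac{-16 + 15 \left(-1\right)}{5 \left(-1 - 1\right)} = - 13 \frac{-16 - 15}{5 \left(-2\right)} = - 13 \cdot \frac{1}{5} \left(- \frac{1}{2}\right) \left(-31\right) = \left(-13\right) \frac{31}{10} = - \frac{403}{10}$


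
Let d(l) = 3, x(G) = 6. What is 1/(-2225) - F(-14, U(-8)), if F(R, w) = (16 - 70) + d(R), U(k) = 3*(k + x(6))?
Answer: 113474/2225 ≈ 51.000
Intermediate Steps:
U(k) = 18 + 3*k (U(k) = 3*(k + 6) = 3*(6 + k) = 18 + 3*k)
F(R, w) = -51 (F(R, w) = (16 - 70) + 3 = -54 + 3 = -51)
1/(-2225) - F(-14, U(-8)) = 1/(-2225) - 1*(-51) = -1/2225 + 51 = 113474/2225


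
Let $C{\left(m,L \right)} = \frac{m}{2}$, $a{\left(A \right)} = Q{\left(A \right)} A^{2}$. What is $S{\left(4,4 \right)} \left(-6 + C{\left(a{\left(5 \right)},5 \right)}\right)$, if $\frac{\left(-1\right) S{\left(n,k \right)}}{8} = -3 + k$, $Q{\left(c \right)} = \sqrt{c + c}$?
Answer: $48 - 100 \sqrt{10} \approx -268.23$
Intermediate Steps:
$Q{\left(c \right)} = \sqrt{2} \sqrt{c}$ ($Q{\left(c \right)} = \sqrt{2 c} = \sqrt{2} \sqrt{c}$)
$S{\left(n,k \right)} = 24 - 8 k$ ($S{\left(n,k \right)} = - 8 \left(-3 + k\right) = 24 - 8 k$)
$a{\left(A \right)} = \sqrt{2} A^{\frac{5}{2}}$ ($a{\left(A \right)} = \sqrt{2} \sqrt{A} A^{2} = \sqrt{2} A^{\frac{5}{2}}$)
$C{\left(m,L \right)} = \frac{m}{2}$ ($C{\left(m,L \right)} = m \frac{1}{2} = \frac{m}{2}$)
$S{\left(4,4 \right)} \left(-6 + C{\left(a{\left(5 \right)},5 \right)}\right) = \left(24 - 32\right) \left(-6 + \frac{\sqrt{2} \cdot 5^{\frac{5}{2}}}{2}\right) = \left(24 - 32\right) \left(-6 + \frac{\sqrt{2} \cdot 25 \sqrt{5}}{2}\right) = - 8 \left(-6 + \frac{25 \sqrt{10}}{2}\right) = 48 - 100 \sqrt{10}$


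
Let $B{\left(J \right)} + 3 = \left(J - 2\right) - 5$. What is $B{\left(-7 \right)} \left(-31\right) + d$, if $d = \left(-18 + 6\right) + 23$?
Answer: $538$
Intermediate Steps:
$B{\left(J \right)} = -10 + J$ ($B{\left(J \right)} = -3 + \left(\left(J - 2\right) - 5\right) = -3 + \left(\left(-2 + J\right) - 5\right) = -3 + \left(-7 + J\right) = -10 + J$)
$d = 11$ ($d = -12 + 23 = 11$)
$B{\left(-7 \right)} \left(-31\right) + d = \left(-10 - 7\right) \left(-31\right) + 11 = \left(-17\right) \left(-31\right) + 11 = 527 + 11 = 538$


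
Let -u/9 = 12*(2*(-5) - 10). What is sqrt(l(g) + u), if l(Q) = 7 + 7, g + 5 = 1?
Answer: sqrt(2174) ≈ 46.626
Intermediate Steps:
g = -4 (g = -5 + 1 = -4)
l(Q) = 14
u = 2160 (u = -108*(2*(-5) - 10) = -108*(-10 - 10) = -108*(-20) = -9*(-240) = 2160)
sqrt(l(g) + u) = sqrt(14 + 2160) = sqrt(2174)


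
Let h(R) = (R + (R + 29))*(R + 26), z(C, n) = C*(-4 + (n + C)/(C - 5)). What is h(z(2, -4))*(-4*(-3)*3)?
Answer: 10904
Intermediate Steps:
z(C, n) = C*(-4 + (C + n)/(-5 + C))
h(R) = (26 + R)*(29 + 2*R) (h(R) = (R + (29 + R))*(26 + R) = (29 + 2*R)*(26 + R) = (26 + R)*(29 + 2*R))
h(z(2, -4))*(-4*(-3)*3) = (754 + 2*(2*(20 - 4 - 3*2)/(-5 + 2))² + 81*(2*(20 - 4 - 3*2)/(-5 + 2)))*(-4*(-3)*3) = (754 + 2*(2*(20 - 4 - 6)/(-3))² + 81*(2*(20 - 4 - 6)/(-3)))*(12*3) = (754 + 2*(2*(-⅓)*10)² + 81*(2*(-⅓)*10))*36 = (754 + 2*(-20/3)² + 81*(-20/3))*36 = (754 + 2*(400/9) - 540)*36 = (754 + 800/9 - 540)*36 = (2726/9)*36 = 10904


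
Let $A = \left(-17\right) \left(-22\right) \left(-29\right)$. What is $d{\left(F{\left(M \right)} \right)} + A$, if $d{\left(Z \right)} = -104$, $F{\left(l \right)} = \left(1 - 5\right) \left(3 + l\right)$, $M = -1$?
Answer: $-10950$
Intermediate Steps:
$F{\left(l \right)} = -12 - 4 l$ ($F{\left(l \right)} = - 4 \left(3 + l\right) = -12 - 4 l$)
$A = -10846$ ($A = 374 \left(-29\right) = -10846$)
$d{\left(F{\left(M \right)} \right)} + A = -104 - 10846 = -10950$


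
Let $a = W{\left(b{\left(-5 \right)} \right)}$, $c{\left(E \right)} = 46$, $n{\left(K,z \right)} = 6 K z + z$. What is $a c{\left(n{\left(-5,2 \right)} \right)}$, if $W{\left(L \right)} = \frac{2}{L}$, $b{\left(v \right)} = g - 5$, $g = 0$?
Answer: $- \frac{92}{5} \approx -18.4$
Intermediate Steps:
$n{\left(K,z \right)} = z + 6 K z$ ($n{\left(K,z \right)} = 6 K z + z = z + 6 K z$)
$b{\left(v \right)} = -5$ ($b{\left(v \right)} = 0 - 5 = -5$)
$a = - \frac{2}{5}$ ($a = \frac{2}{-5} = 2 \left(- \frac{1}{5}\right) = - \frac{2}{5} \approx -0.4$)
$a c{\left(n{\left(-5,2 \right)} \right)} = \left(- \frac{2}{5}\right) 46 = - \frac{92}{5}$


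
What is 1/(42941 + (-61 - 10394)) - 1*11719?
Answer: -380703433/32486 ≈ -11719.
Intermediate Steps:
1/(42941 + (-61 - 10394)) - 1*11719 = 1/(42941 - 10455) - 11719 = 1/32486 - 11719 = -380703433/32486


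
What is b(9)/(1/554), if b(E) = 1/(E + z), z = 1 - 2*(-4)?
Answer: 277/9 ≈ 30.778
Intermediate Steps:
z = 9 (z = 1 + 8 = 9)
b(E) = 1/(9 + E) (b(E) = 1/(E + 9) = 1/(9 + E))
b(9)/(1/554) = 1/((9 + 9)*(1/554)) = 1/(18*(1/554)) = (1/18)*554 = 277/9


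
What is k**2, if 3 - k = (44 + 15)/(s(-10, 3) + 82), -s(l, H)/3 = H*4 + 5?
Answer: 1156/961 ≈ 1.2029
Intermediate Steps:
s(l, H) = -15 - 12*H (s(l, H) = -3*(H*4 + 5) = -3*(4*H + 5) = -3*(5 + 4*H) = -15 - 12*H)
k = 34/31 (k = 3 - (44 + 15)/((-15 - 12*3) + 82) = 3 - 59/((-15 - 36) + 82) = 3 - 59/(-51 + 82) = 3 - 59/31 = 34/31 ≈ 1.0968)
k**2 = (34/31)**2 = 1156/961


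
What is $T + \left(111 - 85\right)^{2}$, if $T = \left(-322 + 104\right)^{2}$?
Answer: $48200$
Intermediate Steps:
$T = 47524$ ($T = \left(-218\right)^{2} = 47524$)
$T + \left(111 - 85\right)^{2} = 47524 + \left(111 - 85\right)^{2} = 47524 + 26^{2} = 47524 + 676 = 48200$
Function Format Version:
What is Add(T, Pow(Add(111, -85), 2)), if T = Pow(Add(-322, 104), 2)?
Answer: 48200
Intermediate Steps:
T = 47524 (T = Pow(-218, 2) = 47524)
Add(T, Pow(Add(111, -85), 2)) = Add(47524, Pow(Add(111, -85), 2)) = Add(47524, Pow(26, 2)) = Add(47524, 676) = 48200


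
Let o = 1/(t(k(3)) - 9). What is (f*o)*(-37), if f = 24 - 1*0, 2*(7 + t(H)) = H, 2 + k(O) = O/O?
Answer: 592/11 ≈ 53.818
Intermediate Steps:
k(O) = -1 (k(O) = -2 + O/O = -2 + 1 = -1)
t(H) = -7 + H/2
f = 24 (f = 24 + 0 = 24)
o = -2/33 (o = 1/((-7 + (1/2)*(-1)) - 9) = 1/((-7 - 1/2) - 9) = 1/(-15/2 - 9) = 1/(-33/2) = -2/33 ≈ -0.060606)
(f*o)*(-37) = (24*(-2/33))*(-37) = -16/11*(-37) = 592/11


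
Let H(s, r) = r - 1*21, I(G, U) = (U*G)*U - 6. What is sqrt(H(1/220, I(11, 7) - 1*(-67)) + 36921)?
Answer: 50*sqrt(15) ≈ 193.65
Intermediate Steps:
I(G, U) = -6 + G*U**2 (I(G, U) = (G*U)*U - 6 = G*U**2 - 6 = -6 + G*U**2)
H(s, r) = -21 + r (H(s, r) = r - 21 = -21 + r)
sqrt(H(1/220, I(11, 7) - 1*(-67)) + 36921) = sqrt((-21 + ((-6 + 11*7**2) - 1*(-67))) + 36921) = sqrt((-21 + ((-6 + 11*49) + 67)) + 36921) = sqrt((-21 + ((-6 + 539) + 67)) + 36921) = sqrt((-21 + (533 + 67)) + 36921) = sqrt((-21 + 600) + 36921) = sqrt(579 + 36921) = sqrt(37500) = 50*sqrt(15)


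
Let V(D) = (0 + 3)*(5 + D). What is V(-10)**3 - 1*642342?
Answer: -645717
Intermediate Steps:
V(D) = 15 + 3*D (V(D) = 3*(5 + D) = 15 + 3*D)
V(-10)**3 - 1*642342 = (15 + 3*(-10))**3 - 1*642342 = (15 - 30)**3 - 642342 = (-15)**3 - 642342 = -3375 - 642342 = -645717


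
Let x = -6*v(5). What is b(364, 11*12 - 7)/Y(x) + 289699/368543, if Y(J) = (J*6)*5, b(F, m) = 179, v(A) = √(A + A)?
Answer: 289699/368543 - 179*√10/1800 ≈ 0.47159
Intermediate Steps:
v(A) = √2*√A (v(A) = √(2*A) = √2*√A)
x = -6*√10 (x = -6*√2*√5 = -6*√10 ≈ -18.974)
Y(J) = 30*J (Y(J) = (6*J)*5 = 30*J)
b(364, 11*12 - 7)/Y(x) + 289699/368543 = 179/((30*(-6*√10))) + 289699/368543 = 179/((-180*√10)) + 289699*(1/368543) = 179*(-√10/1800) + 289699/368543 = -179*√10/1800 + 289699/368543 = 289699/368543 - 179*√10/1800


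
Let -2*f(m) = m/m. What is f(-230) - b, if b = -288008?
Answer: 576015/2 ≈ 2.8801e+5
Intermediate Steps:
f(m) = -½ (f(m) = -m/(2*m) = -½*1 = -½)
f(-230) - b = -½ - 1*(-288008) = -½ + 288008 = 576015/2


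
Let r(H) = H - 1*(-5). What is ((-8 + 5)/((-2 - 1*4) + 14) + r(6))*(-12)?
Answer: -255/2 ≈ -127.50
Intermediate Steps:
r(H) = 5 + H (r(H) = H + 5 = 5 + H)
((-8 + 5)/((-2 - 1*4) + 14) + r(6))*(-12) = ((-8 + 5)/((-2 - 1*4) + 14) + (5 + 6))*(-12) = (-3/((-2 - 4) + 14) + 11)*(-12) = (-3/(-6 + 14) + 11)*(-12) = (-3/8 + 11)*(-12) = (85/8)*(-12) = -255/2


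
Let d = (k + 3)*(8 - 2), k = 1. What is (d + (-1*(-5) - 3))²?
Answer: 676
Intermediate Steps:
d = 24 (d = (1 + 3)*(8 - 2) = 4*6 = 24)
(d + (-1*(-5) - 3))² = (24 + (-1*(-5) - 3))² = (24 + (5 - 3))² = (24 + 2)² = 26² = 676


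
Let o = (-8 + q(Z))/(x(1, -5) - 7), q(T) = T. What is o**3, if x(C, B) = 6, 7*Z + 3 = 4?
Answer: 166375/343 ≈ 485.06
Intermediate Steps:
Z = 1/7 (Z = -3/7 + (1/7)*4 = -3/7 + 4/7 = 1/7 ≈ 0.14286)
o = 55/7 (o = (-8 + 1/7)/(6 - 7) = -55/7/(-1) = -55/7*(-1) = 55/7 ≈ 7.8571)
o**3 = (55/7)**3 = 166375/343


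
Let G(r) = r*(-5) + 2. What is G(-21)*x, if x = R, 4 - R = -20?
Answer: 2568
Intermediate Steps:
R = 24 (R = 4 - 1*(-20) = 4 + 20 = 24)
G(r) = 2 - 5*r (G(r) = -5*r + 2 = 2 - 5*r)
x = 24
G(-21)*x = (2 - 5*(-21))*24 = (2 + 105)*24 = 107*24 = 2568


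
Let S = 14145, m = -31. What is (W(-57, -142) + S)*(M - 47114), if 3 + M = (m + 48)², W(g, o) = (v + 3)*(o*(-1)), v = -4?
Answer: -655732484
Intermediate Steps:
W(g, o) = o (W(g, o) = (-4 + 3)*(o*(-1)) = -(-1)*o = o)
M = 286 (M = -3 + (-31 + 48)² = -3 + 17² = -3 + 289 = 286)
(W(-57, -142) + S)*(M - 47114) = (-142 + 14145)*(286 - 47114) = 14003*(-46828) = -655732484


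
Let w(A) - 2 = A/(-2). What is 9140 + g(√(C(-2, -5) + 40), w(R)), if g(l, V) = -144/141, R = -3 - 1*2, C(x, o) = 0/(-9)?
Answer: 429532/47 ≈ 9139.0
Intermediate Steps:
C(x, o) = 0 (C(x, o) = 0*(-⅑) = 0)
R = -5 (R = -3 - 2 = -5)
w(A) = 2 - A/2 (w(A) = 2 + A/(-2) = 2 + A*(-½) = 2 - A/2)
g(l, V) = -48/47 (g(l, V) = -144*1/141 = -48/47)
9140 + g(√(C(-2, -5) + 40), w(R)) = 9140 - 48/47 = 429532/47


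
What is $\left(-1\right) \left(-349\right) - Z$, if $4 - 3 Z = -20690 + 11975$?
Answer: $- \frac{7672}{3} \approx -2557.3$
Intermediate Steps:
$Z = \frac{8719}{3}$ ($Z = \frac{4}{3} - \frac{-20690 + 11975}{3} = \frac{4}{3} - -2905 = \frac{4}{3} + 2905 = \frac{8719}{3} \approx 2906.3$)
$\left(-1\right) \left(-349\right) - Z = \left(-1\right) \left(-349\right) - \frac{8719}{3} = 349 - \frac{8719}{3} = - \frac{7672}{3}$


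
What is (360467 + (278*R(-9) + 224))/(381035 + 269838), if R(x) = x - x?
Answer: 360691/650873 ≈ 0.55416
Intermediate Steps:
R(x) = 0
(360467 + (278*R(-9) + 224))/(381035 + 269838) = (360467 + (278*0 + 224))/(381035 + 269838) = (360467 + (0 + 224))/650873 = (360467 + 224)*(1/650873) = 360691*(1/650873) = 360691/650873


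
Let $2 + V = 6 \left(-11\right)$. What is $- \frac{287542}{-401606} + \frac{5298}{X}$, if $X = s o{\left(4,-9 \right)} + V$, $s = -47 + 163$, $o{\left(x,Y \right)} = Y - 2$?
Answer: $- \frac{145104345}{44979872} \approx -3.226$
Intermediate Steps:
$V = -68$ ($V = -2 + 6 \left(-11\right) = -2 - 66 = -68$)
$o{\left(x,Y \right)} = -2 + Y$ ($o{\left(x,Y \right)} = Y - 2 = -2 + Y$)
$s = 116$
$X = -1344$ ($X = 116 \left(-2 - 9\right) - 68 = 116 \left(-11\right) - 68 = -1276 - 68 = -1344$)
$- \frac{287542}{-401606} + \frac{5298}{X} = - \frac{287542}{-401606} + \frac{5298}{-1344} = \left(-287542\right) \left(- \frac{1}{401606}\right) + 5298 \left(- \frac{1}{1344}\right) = \frac{143771}{200803} - \frac{883}{224} = - \frac{145104345}{44979872}$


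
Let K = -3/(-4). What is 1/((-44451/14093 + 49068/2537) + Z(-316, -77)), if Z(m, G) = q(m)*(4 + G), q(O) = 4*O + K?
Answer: 143015764/13190835435277 ≈ 1.0842e-5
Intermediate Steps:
K = 3/4 (K = -3*(-1/4) = 3/4 ≈ 0.75000)
q(O) = 3/4 + 4*O (q(O) = 4*O + 3/4 = 3/4 + 4*O)
Z(m, G) = (4 + G)*(3/4 + 4*m) (Z(m, G) = (3/4 + 4*m)*(4 + G) = (4 + G)*(3/4 + 4*m))
1/((-44451/14093 + 49068/2537) + Z(-316, -77)) = 1/((-44451/14093 + 49068/2537) + (3 + 16*(-316))*(4 - 77)/4) = 1/((-44451*1/14093 + 49068*(1/2537)) + (1/4)*(3 - 5056)*(-73)) = 1/((-44451/14093 + 49068/2537) + (1/4)*(-5053)*(-73)) = 1/(578743137/35753941 + 368869/4) = 1/(13190835435277/143015764) = 143015764/13190835435277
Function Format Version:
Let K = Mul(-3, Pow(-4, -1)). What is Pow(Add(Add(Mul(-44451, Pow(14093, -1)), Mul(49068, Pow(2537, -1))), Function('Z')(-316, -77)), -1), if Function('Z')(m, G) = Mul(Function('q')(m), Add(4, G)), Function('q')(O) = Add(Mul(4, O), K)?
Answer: Rational(143015764, 13190835435277) ≈ 1.0842e-5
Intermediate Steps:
K = Rational(3, 4) (K = Mul(-3, Rational(-1, 4)) = Rational(3, 4) ≈ 0.75000)
Function('q')(O) = Add(Rational(3, 4), Mul(4, O)) (Function('q')(O) = Add(Mul(4, O), Rational(3, 4)) = Add(Rational(3, 4), Mul(4, O)))
Function('Z')(m, G) = Mul(Add(4, G), Add(Rational(3, 4), Mul(4, m))) (Function('Z')(m, G) = Mul(Add(Rational(3, 4), Mul(4, m)), Add(4, G)) = Mul(Add(4, G), Add(Rational(3, 4), Mul(4, m))))
Pow(Add(Add(Mul(-44451, Pow(14093, -1)), Mul(49068, Pow(2537, -1))), Function('Z')(-316, -77)), -1) = Pow(Add(Add(Mul(-44451, Pow(14093, -1)), Mul(49068, Pow(2537, -1))), Mul(Rational(1, 4), Add(3, Mul(16, -316)), Add(4, -77))), -1) = Pow(Add(Add(Mul(-44451, Rational(1, 14093)), Mul(49068, Rational(1, 2537))), Mul(Rational(1, 4), Add(3, -5056), -73)), -1) = Pow(Add(Add(Rational(-44451, 14093), Rational(49068, 2537)), Mul(Rational(1, 4), -5053, -73)), -1) = Pow(Add(Rational(578743137, 35753941), Rational(368869, 4)), -1) = Pow(Rational(13190835435277, 143015764), -1) = Rational(143015764, 13190835435277)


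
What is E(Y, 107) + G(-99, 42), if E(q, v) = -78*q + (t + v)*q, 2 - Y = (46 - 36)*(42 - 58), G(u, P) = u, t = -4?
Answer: 3951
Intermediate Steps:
Y = 162 (Y = 2 - (46 - 36)*(42 - 58) = 2 - 10*(-16) = 2 - 1*(-160) = 2 + 160 = 162)
E(q, v) = -78*q + q*(-4 + v) (E(q, v) = -78*q + (-4 + v)*q = -78*q + q*(-4 + v))
E(Y, 107) + G(-99, 42) = 162*(-82 + 107) - 99 = 162*25 - 99 = 4050 - 99 = 3951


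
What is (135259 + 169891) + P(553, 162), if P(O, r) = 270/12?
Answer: 610345/2 ≈ 3.0517e+5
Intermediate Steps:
P(O, r) = 45/2 (P(O, r) = 270*(1/12) = 45/2)
(135259 + 169891) + P(553, 162) = (135259 + 169891) + 45/2 = 305150 + 45/2 = 610345/2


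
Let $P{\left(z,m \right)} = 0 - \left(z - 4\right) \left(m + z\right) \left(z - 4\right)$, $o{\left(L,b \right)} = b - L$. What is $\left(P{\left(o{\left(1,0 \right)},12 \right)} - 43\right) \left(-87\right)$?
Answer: $27666$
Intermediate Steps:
$P{\left(z,m \right)} = - \left(-4 + z\right)^{2} \left(m + z\right)$ ($P{\left(z,m \right)} = 0 - \left(-4 + z\right) \left(m + z\right) \left(-4 + z\right) = 0 - \left(-4 + z\right)^{2} \left(m + z\right) = - \left(-4 + z\right)^{2} \left(m + z\right)$)
$\left(P{\left(o{\left(1,0 \right)},12 \right)} - 43\right) \left(-87\right) = \left(\left(-4 + \left(0 - 1\right)\right)^{2} \left(\left(-1\right) 12 - \left(0 - 1\right)\right) - 43\right) \left(-87\right) = \left(\left(-4 + \left(0 - 1\right)\right)^{2} \left(-12 - \left(0 - 1\right)\right) - 43\right) \left(-87\right) = \left(\left(-4 - 1\right)^{2} \left(-12 - -1\right) - 43\right) \left(-87\right) = \left(\left(-5\right)^{2} \left(-12 + 1\right) - 43\right) \left(-87\right) = \left(25 \left(-11\right) - 43\right) \left(-87\right) = \left(-275 - 43\right) \left(-87\right) = \left(-318\right) \left(-87\right) = 27666$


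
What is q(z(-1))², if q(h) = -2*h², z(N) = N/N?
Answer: 4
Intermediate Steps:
z(N) = 1
q(z(-1))² = (-2*1²)² = (-2*1)² = (-2)² = 4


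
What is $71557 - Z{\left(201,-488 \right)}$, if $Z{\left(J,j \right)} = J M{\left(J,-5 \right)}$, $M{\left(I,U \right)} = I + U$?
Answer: $32161$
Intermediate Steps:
$Z{\left(J,j \right)} = J \left(-5 + J\right)$ ($Z{\left(J,j \right)} = J \left(J - 5\right) = J \left(-5 + J\right)$)
$71557 - Z{\left(201,-488 \right)} = 71557 - 201 \left(-5 + 201\right) = 71557 - 201 \cdot 196 = 71557 - 39396 = 32161$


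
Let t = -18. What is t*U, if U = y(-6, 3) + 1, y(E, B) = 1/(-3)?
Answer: -12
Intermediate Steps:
y(E, B) = -⅓
U = ⅔ (U = -⅓ + 1 = ⅔ ≈ 0.66667)
t*U = -18*⅔ = -12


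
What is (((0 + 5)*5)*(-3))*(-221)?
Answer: 16575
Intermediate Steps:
(((0 + 5)*5)*(-3))*(-221) = ((5*5)*(-3))*(-221) = (25*(-3))*(-221) = -75*(-221) = 16575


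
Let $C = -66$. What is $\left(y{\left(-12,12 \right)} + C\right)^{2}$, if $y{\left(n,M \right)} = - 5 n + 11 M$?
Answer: $15876$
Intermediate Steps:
$\left(y{\left(-12,12 \right)} + C\right)^{2} = \left(\left(\left(-5\right) \left(-12\right) + 11 \cdot 12\right) - 66\right)^{2} = \left(\left(60 + 132\right) - 66\right)^{2} = \left(192 - 66\right)^{2} = 126^{2} = 15876$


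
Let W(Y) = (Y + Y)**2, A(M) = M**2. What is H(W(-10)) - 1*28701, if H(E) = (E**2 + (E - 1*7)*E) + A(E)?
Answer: 448499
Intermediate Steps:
W(Y) = 4*Y**2 (W(Y) = (2*Y)**2 = 4*Y**2)
H(E) = 2*E**2 + E*(-7 + E) (H(E) = (E**2 + (E - 1*7)*E) + E**2 = (E**2 + (E - 7)*E) + E**2 = (E**2 + (-7 + E)*E) + E**2 = (E**2 + E*(-7 + E)) + E**2 = 2*E**2 + E*(-7 + E))
H(W(-10)) - 1*28701 = (4*(-10)**2)*(-7 + 3*(4*(-10)**2)) - 1*28701 = (4*100)*(-7 + 3*(4*100)) - 28701 = 400*(-7 + 3*400) - 28701 = 400*(-7 + 1200) - 28701 = 400*1193 - 28701 = 477200 - 28701 = 448499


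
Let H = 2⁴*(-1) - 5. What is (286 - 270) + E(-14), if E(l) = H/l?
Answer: 35/2 ≈ 17.500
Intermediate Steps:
H = -21 (H = 16*(-1) - 5 = -16 - 5 = -21)
E(l) = -21/l
(286 - 270) + E(-14) = (286 - 270) - 21/(-14) = 16 - 21*(-1/14) = 16 + 3/2 = 35/2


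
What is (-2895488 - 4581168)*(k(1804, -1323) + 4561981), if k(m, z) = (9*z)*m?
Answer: 126491912942032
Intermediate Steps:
k(m, z) = 9*m*z
(-2895488 - 4581168)*(k(1804, -1323) + 4561981) = (-2895488 - 4581168)*(9*1804*(-1323) + 4561981) = -7476656*(-21480228 + 4561981) = -7476656*(-16918247) = 126491912942032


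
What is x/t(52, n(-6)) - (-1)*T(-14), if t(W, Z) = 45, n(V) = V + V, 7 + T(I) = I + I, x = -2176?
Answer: -3751/45 ≈ -83.356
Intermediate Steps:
T(I) = -7 + 2*I (T(I) = -7 + (I + I) = -7 + 2*I)
n(V) = 2*V
x/t(52, n(-6)) - (-1)*T(-14) = -2176/45 - (-1)*(-7 + 2*(-14)) = -2176*1/45 - (-1)*(-7 - 28) = -2176/45 - (-1)*(-35) = -2176/45 - 1*35 = -2176/45 - 35 = -3751/45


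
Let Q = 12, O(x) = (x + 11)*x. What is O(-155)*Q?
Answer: 267840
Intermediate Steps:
O(x) = x*(11 + x) (O(x) = (11 + x)*x = x*(11 + x))
O(-155)*Q = -155*(11 - 155)*12 = -155*(-144)*12 = 22320*12 = 267840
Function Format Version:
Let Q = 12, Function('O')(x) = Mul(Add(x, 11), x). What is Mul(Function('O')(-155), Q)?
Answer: 267840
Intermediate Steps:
Function('O')(x) = Mul(x, Add(11, x)) (Function('O')(x) = Mul(Add(11, x), x) = Mul(x, Add(11, x)))
Mul(Function('O')(-155), Q) = Mul(Mul(-155, Add(11, -155)), 12) = Mul(Mul(-155, -144), 12) = Mul(22320, 12) = 267840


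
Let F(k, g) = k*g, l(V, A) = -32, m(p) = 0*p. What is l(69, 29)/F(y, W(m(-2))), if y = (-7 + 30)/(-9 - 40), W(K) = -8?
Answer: -196/23 ≈ -8.5217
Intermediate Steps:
m(p) = 0
y = -23/49 (y = 23/(-49) = 23*(-1/49) = -23/49 ≈ -0.46939)
F(k, g) = g*k
l(69, 29)/F(y, W(m(-2))) = -32/((-8*(-23/49))) = -32/184/49 = -32*49/184 = -196/23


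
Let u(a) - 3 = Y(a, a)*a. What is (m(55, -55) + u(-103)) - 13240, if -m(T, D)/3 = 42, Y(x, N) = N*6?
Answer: 50291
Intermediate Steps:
Y(x, N) = 6*N
m(T, D) = -126 (m(T, D) = -3*42 = -126)
u(a) = 3 + 6*a² (u(a) = 3 + (6*a)*a = 3 + 6*a²)
(m(55, -55) + u(-103)) - 13240 = (-126 + (3 + 6*(-103)²)) - 13240 = (-126 + (3 + 6*10609)) - 13240 = (-126 + (3 + 63654)) - 13240 = (-126 + 63657) - 13240 = 63531 - 13240 = 50291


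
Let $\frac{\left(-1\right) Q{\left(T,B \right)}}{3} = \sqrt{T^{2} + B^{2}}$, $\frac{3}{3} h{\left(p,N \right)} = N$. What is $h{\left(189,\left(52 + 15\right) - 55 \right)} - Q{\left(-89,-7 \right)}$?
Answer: $12 + 3 \sqrt{7970} \approx 279.82$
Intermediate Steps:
$h{\left(p,N \right)} = N$
$Q{\left(T,B \right)} = - 3 \sqrt{B^{2} + T^{2}}$ ($Q{\left(T,B \right)} = - 3 \sqrt{T^{2} + B^{2}} = - 3 \sqrt{B^{2} + T^{2}}$)
$h{\left(189,\left(52 + 15\right) - 55 \right)} - Q{\left(-89,-7 \right)} = \left(\left(52 + 15\right) - 55\right) - - 3 \sqrt{\left(-7\right)^{2} + \left(-89\right)^{2}} = \left(67 - 55\right) - - 3 \sqrt{49 + 7921} = 12 - - 3 \sqrt{7970} = 12 + 3 \sqrt{7970}$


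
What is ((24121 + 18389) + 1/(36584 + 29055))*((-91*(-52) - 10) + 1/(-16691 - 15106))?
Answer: 418952887370109803/2087123283 ≈ 2.0073e+8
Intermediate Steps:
((24121 + 18389) + 1/(36584 + 29055))*((-91*(-52) - 10) + 1/(-16691 - 15106)) = (42510 + 1/65639)*((4732 - 10) + 1/(-31797)) = (42510 + 1/65639)*(4722 - 1/31797) = (2790313891/65639)*(150145433/31797) = 418952887370109803/2087123283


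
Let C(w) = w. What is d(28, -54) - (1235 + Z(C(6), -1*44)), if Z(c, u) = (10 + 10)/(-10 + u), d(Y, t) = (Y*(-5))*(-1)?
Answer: -29555/27 ≈ -1094.6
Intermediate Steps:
d(Y, t) = 5*Y (d(Y, t) = -5*Y*(-1) = 5*Y)
Z(c, u) = 20/(-10 + u)
d(28, -54) - (1235 + Z(C(6), -1*44)) = 5*28 - (1235 + 20/(-10 - 1*44)) = 140 - (1235 + 20/(-10 - 44)) = 140 - (1235 + 20/(-54)) = 140 - (1235 + 20*(-1/54)) = 140 - (1235 - 10/27) = 140 - 1*33335/27 = 140 - 33335/27 = -29555/27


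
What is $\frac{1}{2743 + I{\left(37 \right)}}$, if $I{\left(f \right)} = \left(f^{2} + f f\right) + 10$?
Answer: $\frac{1}{5491} \approx 0.00018212$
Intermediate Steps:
$I{\left(f \right)} = 10 + 2 f^{2}$ ($I{\left(f \right)} = \left(f^{2} + f^{2}\right) + 10 = 2 f^{2} + 10 = 10 + 2 f^{2}$)
$\frac{1}{2743 + I{\left(37 \right)}} = \frac{1}{2743 + \left(10 + 2 \cdot 37^{2}\right)} = \frac{1}{2743 + \left(10 + 2 \cdot 1369\right)} = \frac{1}{2743 + \left(10 + 2738\right)} = \frac{1}{2743 + 2748} = \frac{1}{5491}$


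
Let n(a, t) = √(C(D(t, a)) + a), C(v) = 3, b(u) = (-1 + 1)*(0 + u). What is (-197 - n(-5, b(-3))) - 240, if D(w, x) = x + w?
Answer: -437 - I*√2 ≈ -437.0 - 1.4142*I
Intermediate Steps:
b(u) = 0 (b(u) = 0*u = 0)
D(w, x) = w + x
n(a, t) = √(3 + a)
(-197 - n(-5, b(-3))) - 240 = (-197 - √(3 - 5)) - 240 = (-197 - √(-2)) - 240 = (-197 - I*√2) - 240 = -437 - I*√2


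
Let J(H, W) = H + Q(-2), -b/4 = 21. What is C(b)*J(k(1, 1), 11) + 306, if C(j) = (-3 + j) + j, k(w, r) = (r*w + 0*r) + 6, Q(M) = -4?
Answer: -207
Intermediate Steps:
b = -84 (b = -4*21 = -84)
k(w, r) = 6 + r*w (k(w, r) = (r*w + 0) + 6 = r*w + 6 = 6 + r*w)
C(j) = -3 + 2*j
J(H, W) = -4 + H (J(H, W) = H - 4 = -4 + H)
C(b)*J(k(1, 1), 11) + 306 = (-3 + 2*(-84))*(-4 + (6 + 1*1)) + 306 = (-3 - 168)*(-4 + (6 + 1)) + 306 = -171*(-4 + 7) + 306 = -171*3 + 306 = -513 + 306 = -207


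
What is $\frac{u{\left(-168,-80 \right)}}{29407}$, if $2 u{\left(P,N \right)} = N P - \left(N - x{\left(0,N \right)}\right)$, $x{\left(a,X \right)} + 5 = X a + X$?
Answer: $\frac{13435}{58814} \approx 0.22843$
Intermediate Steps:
$x{\left(a,X \right)} = -5 + X + X a$ ($x{\left(a,X \right)} = -5 + \left(X a + X\right) = -5 + \left(X + X a\right) = -5 + X + X a$)
$u{\left(P,N \right)} = - \frac{5}{2} + \frac{N P}{2}$ ($u{\left(P,N \right)} = \frac{N P - \left(5 - N 0\right)}{2} = \frac{N P + \left(\left(-5 + N + 0\right) - N\right)}{2} = \frac{N P + \left(\left(-5 + N\right) - N\right)}{2} = \frac{N P - 5}{2} = \frac{-5 + N P}{2} = - \frac{5}{2} + \frac{N P}{2}$)
$\frac{u{\left(-168,-80 \right)}}{29407} = \frac{- \frac{5}{2} + \frac{1}{2} \left(-80\right) \left(-168\right)}{29407} = \left(- \frac{5}{2} + 6720\right) \frac{1}{29407} = \frac{13435}{2} \cdot \frac{1}{29407} = \frac{13435}{58814}$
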